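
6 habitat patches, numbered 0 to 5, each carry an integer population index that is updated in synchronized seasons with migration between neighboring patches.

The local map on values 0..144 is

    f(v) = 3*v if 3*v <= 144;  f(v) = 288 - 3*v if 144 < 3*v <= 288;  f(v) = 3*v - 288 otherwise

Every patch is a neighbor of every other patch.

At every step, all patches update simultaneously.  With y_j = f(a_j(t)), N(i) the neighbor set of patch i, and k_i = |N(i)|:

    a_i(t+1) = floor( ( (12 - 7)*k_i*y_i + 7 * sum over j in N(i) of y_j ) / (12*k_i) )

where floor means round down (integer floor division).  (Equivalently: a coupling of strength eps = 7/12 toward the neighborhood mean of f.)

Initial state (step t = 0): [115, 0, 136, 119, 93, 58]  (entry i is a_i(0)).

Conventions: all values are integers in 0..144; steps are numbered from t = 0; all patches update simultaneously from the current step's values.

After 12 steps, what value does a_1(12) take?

Answer: a_1(12) = 15

Derivation:
t=0: [115, 0, 136, 119, 93, 58]
t=1: [60, 43, 79, 63, 45, 77]
t=2: [99, 106, 82, 97, 108, 84]
t=3: [20, 27, 30, 19, 29, 29]
t=4: [71, 78, 80, 71, 80, 80]
t=5: [63, 56, 55, 63, 55, 55]
t=6: [109, 116, 117, 109, 117, 117]
t=7: [49, 56, 57, 49, 57, 57]
t=8: [130, 123, 122, 130, 122, 122]
t=9: [91, 84, 83, 91, 83, 83]
t=10: [25, 32, 33, 25, 33, 33]
t=11: [85, 92, 93, 85, 93, 93]
t=12: [22, 15, 14, 22, 14, 14]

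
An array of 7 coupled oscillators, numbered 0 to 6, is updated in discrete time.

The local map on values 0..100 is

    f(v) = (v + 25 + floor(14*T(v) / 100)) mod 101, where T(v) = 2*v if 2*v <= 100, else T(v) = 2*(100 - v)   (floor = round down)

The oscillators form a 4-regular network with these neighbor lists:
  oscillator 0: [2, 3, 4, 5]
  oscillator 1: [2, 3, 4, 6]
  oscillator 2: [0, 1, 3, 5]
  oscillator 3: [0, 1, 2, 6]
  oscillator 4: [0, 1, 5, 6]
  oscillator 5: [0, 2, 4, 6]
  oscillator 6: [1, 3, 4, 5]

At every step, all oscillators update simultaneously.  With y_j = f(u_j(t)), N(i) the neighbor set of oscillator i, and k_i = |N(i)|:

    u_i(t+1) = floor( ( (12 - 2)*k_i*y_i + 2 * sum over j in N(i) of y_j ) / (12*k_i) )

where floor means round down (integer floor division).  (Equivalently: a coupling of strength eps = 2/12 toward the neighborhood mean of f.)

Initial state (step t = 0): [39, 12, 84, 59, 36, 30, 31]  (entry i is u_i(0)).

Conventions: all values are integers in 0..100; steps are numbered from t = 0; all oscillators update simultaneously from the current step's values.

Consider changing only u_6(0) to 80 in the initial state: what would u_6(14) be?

Answer: u_6(14) = 36
Key observation: This trace re-runs the system from the modified initial state.

Derivation:
t=0: [39, 12, 84, 59, 36, 30, 80]
t=1: [71, 41, 21, 84, 66, 59, 18]
t=2: [13, 72, 50, 17, 92, 87, 51]
t=3: [41, 12, 78, 47, 21, 21, 77]
t=4: [72, 39, 17, 76, 49, 48, 15]
t=5: [11, 69, 45, 11, 81, 79, 47]
t=6: [38, 9, 71, 41, 13, 15, 73]
t=7: [67, 35, 12, 69, 40, 41, 11]
t=8: [8, 64, 39, 7, 71, 70, 41]
t=9: [33, 90, 68, 39, 11, 9, 69]
t=10: [62, 18, 8, 65, 37, 34, 7]
t=11: [92, 49, 42, 91, 70, 66, 39]
t=12: [23, 79, 74, 24, 13, 90, 70]
t=13: [49, 10, 9, 48, 37, 17, 6]
t=14: [82, 40, 40, 79, 68, 47, 36]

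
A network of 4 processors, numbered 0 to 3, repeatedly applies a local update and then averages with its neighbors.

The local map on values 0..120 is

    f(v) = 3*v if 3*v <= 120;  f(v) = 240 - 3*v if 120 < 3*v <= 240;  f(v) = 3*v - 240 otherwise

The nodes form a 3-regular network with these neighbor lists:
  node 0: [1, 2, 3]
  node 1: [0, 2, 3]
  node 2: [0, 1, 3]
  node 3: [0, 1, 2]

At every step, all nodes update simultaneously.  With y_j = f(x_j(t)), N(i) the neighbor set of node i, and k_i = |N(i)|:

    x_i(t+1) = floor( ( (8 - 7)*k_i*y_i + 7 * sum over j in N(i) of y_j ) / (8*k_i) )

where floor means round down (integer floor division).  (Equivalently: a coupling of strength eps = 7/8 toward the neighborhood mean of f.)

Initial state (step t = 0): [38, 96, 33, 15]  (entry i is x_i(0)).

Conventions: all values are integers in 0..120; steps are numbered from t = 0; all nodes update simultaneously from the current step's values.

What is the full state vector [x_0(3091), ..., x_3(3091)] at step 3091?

Simulating step by step:
t=0: [38, 96, 33, 15]
t=1: [70, 81, 72, 81]
t=2: [12, 17, 13, 17]
t=3: [45, 43, 45, 43]
t=4: [108, 107, 108, 107]
t=5: [82, 82, 82, 82]
t=6: [6, 6, 6, 6]
t=7: [18, 18, 18, 18]
t=8: [54, 54, 54, 54]
t=9: [78, 78, 78, 78]
t=10: [6, 6, 6, 6]

Answer: [18, 18, 18, 18]
Key observation: The state at step 6, [6, 6, 6, 6], reappears at step 10: the system is in a cycle of period 4 from step 6 on.  Therefore the state at step 3091 equals the state at step 6 + ((3091 - 6) mod 4) = 7, which is [18, 18, 18, 18].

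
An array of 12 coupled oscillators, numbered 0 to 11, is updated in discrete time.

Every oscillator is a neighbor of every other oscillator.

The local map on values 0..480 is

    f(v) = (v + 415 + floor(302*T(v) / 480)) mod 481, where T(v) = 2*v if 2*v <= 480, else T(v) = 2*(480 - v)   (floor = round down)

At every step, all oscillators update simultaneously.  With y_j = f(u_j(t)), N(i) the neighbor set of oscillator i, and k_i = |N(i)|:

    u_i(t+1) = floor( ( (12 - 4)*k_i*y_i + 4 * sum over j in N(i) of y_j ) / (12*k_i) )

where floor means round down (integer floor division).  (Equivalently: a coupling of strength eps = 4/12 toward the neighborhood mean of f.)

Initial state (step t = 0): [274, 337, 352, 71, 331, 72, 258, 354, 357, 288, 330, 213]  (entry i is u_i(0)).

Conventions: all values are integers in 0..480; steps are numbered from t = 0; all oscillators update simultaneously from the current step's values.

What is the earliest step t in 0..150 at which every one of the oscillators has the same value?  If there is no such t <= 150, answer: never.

Answer: 4
Key observation: Synchronization is absorbing here: once all oscillators are equal they stay equal, and step 4 is the first all-equal step.

Derivation:
t=0: [274, 337, 352, 71, 331, 72, 258, 354, 357, 288, 330, 213]  (not all equal)
t=1: [439, 428, 426, 202, 430, 203, 442, 426, 425, 437, 430, 406]  (not all equal)
t=2: [422, 424, 424, 401, 424, 402, 422, 424, 425, 423, 424, 428]  (not all equal)
t=3: [428, 428, 428, 432, 428, 432, 428, 428, 428, 428, 428, 427]  (not all equal)
t=4: [426, 426, 426, 426, 426, 426, 426, 426, 426, 426, 426, 426]  (all equal)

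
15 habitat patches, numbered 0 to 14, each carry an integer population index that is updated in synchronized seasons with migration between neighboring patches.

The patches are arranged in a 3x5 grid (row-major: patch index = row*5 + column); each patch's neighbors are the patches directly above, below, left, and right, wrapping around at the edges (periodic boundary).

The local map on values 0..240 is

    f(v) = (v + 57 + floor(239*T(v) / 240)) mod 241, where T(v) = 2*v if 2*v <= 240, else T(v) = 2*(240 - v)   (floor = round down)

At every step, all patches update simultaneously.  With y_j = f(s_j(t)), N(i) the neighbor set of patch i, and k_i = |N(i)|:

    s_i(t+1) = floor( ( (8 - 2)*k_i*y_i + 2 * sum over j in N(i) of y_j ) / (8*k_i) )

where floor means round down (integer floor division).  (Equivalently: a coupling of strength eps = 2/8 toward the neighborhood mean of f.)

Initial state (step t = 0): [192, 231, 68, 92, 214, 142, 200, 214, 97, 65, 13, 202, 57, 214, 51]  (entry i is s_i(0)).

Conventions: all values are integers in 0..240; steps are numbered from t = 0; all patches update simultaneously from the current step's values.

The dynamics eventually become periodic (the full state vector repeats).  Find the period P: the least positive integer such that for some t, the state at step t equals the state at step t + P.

Answer: 2
Key observation: The state at step 24, [152, 152, 152, 152, 152, 152, 152, 152, 152, 152, 152, 152, 152, 152, 152], reappears at step 26 — and no state repeats earlier — so the cycle the system enters has period 2.

Derivation:
t=0: [192, 231, 68, 92, 214, 142, 200, 214, 97, 65, 13, 202, 57, 214, 51]
t=1: [101, 67, 43, 86, 86, 133, 95, 88, 95, 41, 106, 99, 187, 100, 173]
t=2: [112, 44, 156, 84, 85, 154, 98, 90, 102, 162, 131, 106, 111, 111, 122]
t=3: [148, 174, 134, 80, 85, 140, 115, 96, 117, 131, 160, 137, 142, 142, 161]
t=4: [140, 129, 147, 75, 83, 154, 153, 117, 154, 155, 138, 154, 150, 146, 133]
t=5: [149, 161, 143, 61, 79, 142, 144, 160, 136, 136, 155, 143, 146, 142, 153]
t=6: [139, 138, 155, 211, 81, 152, 149, 139, 162, 150, 142, 149, 148, 157, 138]
t=7: [148, 154, 139, 92, 77, 144, 147, 152, 132, 139, 152, 147, 146, 136, 148]
t=8: [140, 143, 149, 101, 68, 150, 147, 145, 156, 148, 144, 147, 149, 153, 141]
t=9: [145, 151, 144, 116, 50, 146, 148, 148, 139, 138, 150, 148, 146, 141, 144]
t=10: [152, 145, 150, 163, 193, 149, 146, 147, 155, 159, 146, 146, 149, 154, 154]
t=11: [141, 149, 144, 132, 111, 145, 148, 147, 139, 135, 147, 148, 145, 140, 138]
t=12: [152, 146, 151, 160, 150, 150, 147, 148, 156, 158, 149, 147, 150, 155, 155]
t=13: [143, 148, 144, 136, 143, 144, 147, 146, 139, 138, 145, 147, 144, 139, 140]
t=14: [151, 147, 151, 157, 152, 151, 148, 149, 155, 156, 150, 148, 151, 155, 154]
t=15: [144, 147, 144, 138, 142, 143, 146, 145, 140, 139, 144, 146, 144, 140, 141]
t=16: [151, 148, 151, 156, 153, 151, 149, 150, 154, 155, 151, 149, 151, 154, 153]
t=17: [144, 146, 143, 139, 141, 143, 145, 144, 141, 140, 144, 145, 144, 141, 141]
t=18: [151, 149, 151, 155, 154, 151, 150, 151, 154, 154, 151, 150, 151, 153, 153]
t=19: [143, 145, 143, 140, 141, 143, 144, 143, 141, 141, 143, 144, 143, 141, 142]
t=20: [152, 150, 152, 154, 153, 152, 151, 152, 153, 153, 152, 151, 152, 153, 153]
t=21: [143, 144, 143, 141, 142, 143, 143, 143, 142, 142, 143, 143, 143, 142, 142]
t=22: [152, 151, 152, 153, 153, 152, 151, 152, 153, 152, 152, 151, 152, 153, 152]
t=23: [143, 143, 143, 142, 142, 143, 143, 143, 142, 142, 143, 143, 143, 142, 142]
t=24: [152, 152, 152, 152, 152, 152, 152, 152, 152, 152, 152, 152, 152, 152, 152]
t=25: [143, 143, 143, 143, 143, 143, 143, 143, 143, 143, 143, 143, 143, 143, 143]
t=26: [152, 152, 152, 152, 152, 152, 152, 152, 152, 152, 152, 152, 152, 152, 152]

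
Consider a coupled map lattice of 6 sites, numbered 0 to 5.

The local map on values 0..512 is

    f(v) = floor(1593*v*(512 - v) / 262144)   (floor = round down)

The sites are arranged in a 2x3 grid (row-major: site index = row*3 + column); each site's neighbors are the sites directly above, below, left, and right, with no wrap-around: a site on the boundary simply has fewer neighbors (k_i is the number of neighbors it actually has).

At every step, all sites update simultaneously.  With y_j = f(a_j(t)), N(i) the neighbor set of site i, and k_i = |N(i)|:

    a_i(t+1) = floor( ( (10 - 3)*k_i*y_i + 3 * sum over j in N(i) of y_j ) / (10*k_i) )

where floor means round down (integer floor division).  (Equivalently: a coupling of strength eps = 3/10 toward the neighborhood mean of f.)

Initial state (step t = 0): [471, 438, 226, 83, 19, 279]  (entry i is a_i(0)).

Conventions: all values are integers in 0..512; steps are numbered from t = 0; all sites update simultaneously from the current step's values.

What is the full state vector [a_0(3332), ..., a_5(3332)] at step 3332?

Simulating step by step:
t=0: [471, 438, 226, 83, 19, 279]
t=1: [143, 193, 363, 177, 119, 343]
t=2: [334, 355, 338, 342, 307, 338]
t=3: [356, 346, 354, 358, 372, 360]
t=4: [338, 343, 339, 332, 322, 330]
t=5: [357, 354, 356, 363, 367, 363]
t=6: [335, 336, 335, 328, 325, 328]
t=7: [360, 360, 360, 365, 367, 365]
t=8: [331, 331, 331, 326, 324, 326]
t=9: [364, 364, 364, 367, 369, 367]
t=10: [326, 326, 326, 323, 321, 323]
t=11: [368, 368, 368, 370, 371, 370]
t=12: [321, 321, 321, 319, 317, 319]
t=13: [372, 372, 372, 373, 374, 373]
t=14: [315, 315, 315, 314, 313, 314]
t=15: [377, 377, 377, 377, 377, 377]
t=16: [309, 309, 309, 309, 309, 309]
t=17: [381, 381, 381, 381, 381, 381]
t=18: [303, 303, 303, 303, 303, 303]
t=19: [384, 384, 384, 384, 384, 384]
t=20: [298, 298, 298, 298, 298, 298]
t=21: [387, 387, 387, 387, 387, 387]
t=22: [293, 293, 293, 293, 293, 293]
t=23: [389, 389, 389, 389, 389, 389]
t=24: [290, 290, 290, 290, 290, 290]
t=25: [391, 391, 391, 391, 391, 391]
t=26: [287, 287, 287, 287, 287, 287]
t=27: [392, 392, 392, 392, 392, 392]
t=28: [285, 285, 285, 285, 285, 285]
t=29: [393, 393, 393, 393, 393, 393]
t=30: [284, 284, 284, 284, 284, 284]
t=31: [393, 393, 393, 393, 393, 393]

Answer: [284, 284, 284, 284, 284, 284]
Key observation: The state at step 29, [393, 393, 393, 393, 393, 393], reappears at step 31: the system is in a cycle of period 2 from step 29 on.  Therefore the state at step 3332 equals the state at step 29 + ((3332 - 29) mod 2) = 30, which is [284, 284, 284, 284, 284, 284].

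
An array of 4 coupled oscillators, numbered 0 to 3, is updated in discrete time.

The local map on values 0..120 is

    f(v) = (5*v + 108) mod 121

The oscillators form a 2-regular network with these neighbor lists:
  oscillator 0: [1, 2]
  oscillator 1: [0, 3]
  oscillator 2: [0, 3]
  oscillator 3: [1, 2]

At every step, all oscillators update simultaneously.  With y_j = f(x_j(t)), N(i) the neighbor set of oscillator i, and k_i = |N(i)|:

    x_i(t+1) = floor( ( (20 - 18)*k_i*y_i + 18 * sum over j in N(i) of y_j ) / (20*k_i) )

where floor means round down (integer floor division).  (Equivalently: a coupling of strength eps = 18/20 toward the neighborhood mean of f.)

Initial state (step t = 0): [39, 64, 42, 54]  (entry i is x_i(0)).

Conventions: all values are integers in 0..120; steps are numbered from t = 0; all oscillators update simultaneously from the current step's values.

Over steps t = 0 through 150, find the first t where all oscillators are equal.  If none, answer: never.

Answer: 10
Key observation: Synchronization is absorbing here: once all oscillators are equal they stay equal, and step 10 is the first all-equal step.

Derivation:
t=0: [39, 64, 42, 54]  (not all equal)
t=1: [69, 40, 41, 64]  (not all equal)
t=2: [70, 76, 76, 68]  (not all equal)
t=3: [13, 81, 81, 12]  (not all equal)
t=4: [31, 47, 47, 30]  (not all equal)
t=5: [93, 26, 26, 92]  (not all equal)
t=6: [114, 89, 89, 113]  (not all equal)
t=7: [69, 70, 70, 68]  (not all equal)
t=8: [94, 88, 88, 94]  (not all equal)
t=9: [67, 91, 91, 67]  (not all equal)
t=10: [79, 79, 79, 79]  (all equal)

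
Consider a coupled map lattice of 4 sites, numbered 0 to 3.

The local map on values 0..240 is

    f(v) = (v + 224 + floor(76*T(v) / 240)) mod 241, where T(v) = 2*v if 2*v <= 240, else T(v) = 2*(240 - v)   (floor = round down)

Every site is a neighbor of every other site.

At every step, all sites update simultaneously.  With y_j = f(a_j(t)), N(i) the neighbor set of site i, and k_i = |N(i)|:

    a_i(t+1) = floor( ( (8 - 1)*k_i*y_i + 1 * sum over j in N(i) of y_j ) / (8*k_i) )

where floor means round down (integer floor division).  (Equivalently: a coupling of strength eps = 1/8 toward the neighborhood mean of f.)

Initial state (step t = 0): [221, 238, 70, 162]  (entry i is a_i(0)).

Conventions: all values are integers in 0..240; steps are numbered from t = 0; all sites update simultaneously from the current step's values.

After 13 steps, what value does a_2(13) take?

Simulating step by step:
t=0: [221, 238, 70, 162]
t=1: [210, 215, 111, 192]
t=2: [209, 210, 169, 203]
t=3: [210, 211, 197, 208]
t=4: [211, 211, 207, 210]
t=5: [211, 211, 210, 211]
t=6: [212, 212, 212, 212]
t=7: [212, 212, 212, 212]
t=8: [212, 212, 212, 212]
t=9: [212, 212, 212, 212]
t=10: [212, 212, 212, 212]
t=11: [212, 212, 212, 212]
t=12: [212, 212, 212, 212]
t=13: [212, 212, 212, 212]

Answer: a_2(13) = 212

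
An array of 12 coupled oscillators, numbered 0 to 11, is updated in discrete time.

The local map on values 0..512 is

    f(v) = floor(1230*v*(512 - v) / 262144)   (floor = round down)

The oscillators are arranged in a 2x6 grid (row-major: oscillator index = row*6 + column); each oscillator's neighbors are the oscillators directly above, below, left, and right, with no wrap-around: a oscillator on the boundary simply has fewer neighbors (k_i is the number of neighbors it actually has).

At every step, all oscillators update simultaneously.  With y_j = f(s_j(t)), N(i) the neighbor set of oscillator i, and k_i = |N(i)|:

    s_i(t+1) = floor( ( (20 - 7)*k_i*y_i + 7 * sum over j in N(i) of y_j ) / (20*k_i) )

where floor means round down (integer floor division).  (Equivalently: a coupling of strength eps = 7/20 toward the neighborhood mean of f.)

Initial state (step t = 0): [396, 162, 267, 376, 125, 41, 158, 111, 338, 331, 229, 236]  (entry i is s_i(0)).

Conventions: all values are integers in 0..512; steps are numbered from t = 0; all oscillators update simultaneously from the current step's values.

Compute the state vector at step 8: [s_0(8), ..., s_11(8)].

Answer: [299, 299, 299, 298, 298, 298, 299, 299, 299, 299, 298, 298]

Derivation:
t=0: [396, 162, 267, 376, 125, 41, 158, 111, 338, 331, 229, 236]
t=1: [232, 257, 289, 250, 220, 151, 244, 228, 271, 278, 292, 267]
t=2: [304, 305, 303, 305, 296, 271, 305, 304, 305, 304, 302, 296]
t=3: [296, 296, 296, 296, 299, 303, 296, 296, 296, 296, 297, 299]
t=4: [299, 299, 299, 298, 298, 297, 299, 299, 299, 299, 298, 298]
t=5: [298, 298, 298, 298, 299, 299, 298, 298, 298, 298, 298, 299]
t=6: [299, 299, 299, 298, 298, 298, 299, 299, 299, 299, 298, 298]
t=7: [298, 298, 298, 298, 299, 299, 298, 298, 298, 298, 298, 299]
t=8: [299, 299, 299, 298, 298, 298, 299, 299, 299, 299, 298, 298]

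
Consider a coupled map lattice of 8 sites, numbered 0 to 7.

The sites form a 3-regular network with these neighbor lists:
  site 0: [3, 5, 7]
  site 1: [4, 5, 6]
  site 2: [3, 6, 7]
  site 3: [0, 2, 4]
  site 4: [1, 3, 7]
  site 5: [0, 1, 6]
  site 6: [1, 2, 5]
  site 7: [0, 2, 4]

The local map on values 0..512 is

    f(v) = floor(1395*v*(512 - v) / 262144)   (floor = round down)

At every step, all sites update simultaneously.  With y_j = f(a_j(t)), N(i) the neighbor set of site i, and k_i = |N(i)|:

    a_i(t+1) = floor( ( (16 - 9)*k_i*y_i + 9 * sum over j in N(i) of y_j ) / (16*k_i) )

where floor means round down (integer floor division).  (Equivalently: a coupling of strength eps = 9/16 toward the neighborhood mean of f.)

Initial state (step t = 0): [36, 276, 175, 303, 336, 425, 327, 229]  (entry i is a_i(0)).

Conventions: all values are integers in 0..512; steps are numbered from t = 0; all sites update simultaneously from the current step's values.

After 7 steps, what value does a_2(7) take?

Answer: a_2(7) = 321

Derivation:
t=0: [36, 276, 175, 303, 336, 425, 327, 229]
t=1: [204, 307, 324, 281, 329, 227, 300, 285]
t=2: [339, 334, 334, 334, 331, 339, 335, 333]
t=3: [313, 315, 316, 315, 317, 313, 314, 316]
t=4: [330, 329, 329, 329, 328, 330, 330, 329]
t=5: [319, 319, 319, 320, 320, 319, 319, 320]
t=6: [326, 326, 326, 326, 326, 327, 327, 326]
t=7: [321, 321, 321, 322, 322, 321, 321, 322]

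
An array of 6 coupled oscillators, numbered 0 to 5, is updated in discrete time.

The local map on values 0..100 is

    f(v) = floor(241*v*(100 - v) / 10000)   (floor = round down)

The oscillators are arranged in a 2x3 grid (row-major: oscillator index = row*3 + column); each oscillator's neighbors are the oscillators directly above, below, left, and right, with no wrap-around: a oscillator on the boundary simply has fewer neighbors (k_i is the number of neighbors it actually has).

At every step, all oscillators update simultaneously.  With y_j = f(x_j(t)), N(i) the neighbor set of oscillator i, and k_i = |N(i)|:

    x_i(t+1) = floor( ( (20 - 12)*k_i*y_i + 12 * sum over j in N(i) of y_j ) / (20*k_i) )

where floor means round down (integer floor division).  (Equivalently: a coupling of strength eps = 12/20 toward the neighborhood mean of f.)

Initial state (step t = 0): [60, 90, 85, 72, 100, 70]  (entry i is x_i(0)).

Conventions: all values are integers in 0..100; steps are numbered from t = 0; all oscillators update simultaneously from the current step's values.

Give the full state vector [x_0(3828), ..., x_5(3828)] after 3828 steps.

Answer: [58, 58, 58, 58, 58, 58]
Key observation: The state at step 6, [58, 58, 58, 58, 58, 58], reappears at step 7: the system is in a cycle of period 1 from step 6 on.  Therefore the state at step 3828 equals the state at step 6 + ((3828 - 6) mod 1) = 6, which is [58, 58, 58, 58, 58, 58].

Derivation:
t=0: [60, 90, 85, 72, 100, 70]
t=1: [43, 25, 33, 36, 23, 29]
t=2: [53, 48, 49, 52, 46, 48]
t=3: [60, 59, 60, 59, 59, 59]
t=4: [57, 57, 57, 57, 58, 57]
t=5: [59, 58, 59, 58, 58, 58]
t=6: [58, 58, 58, 58, 58, 58]
t=7: [58, 58, 58, 58, 58, 58]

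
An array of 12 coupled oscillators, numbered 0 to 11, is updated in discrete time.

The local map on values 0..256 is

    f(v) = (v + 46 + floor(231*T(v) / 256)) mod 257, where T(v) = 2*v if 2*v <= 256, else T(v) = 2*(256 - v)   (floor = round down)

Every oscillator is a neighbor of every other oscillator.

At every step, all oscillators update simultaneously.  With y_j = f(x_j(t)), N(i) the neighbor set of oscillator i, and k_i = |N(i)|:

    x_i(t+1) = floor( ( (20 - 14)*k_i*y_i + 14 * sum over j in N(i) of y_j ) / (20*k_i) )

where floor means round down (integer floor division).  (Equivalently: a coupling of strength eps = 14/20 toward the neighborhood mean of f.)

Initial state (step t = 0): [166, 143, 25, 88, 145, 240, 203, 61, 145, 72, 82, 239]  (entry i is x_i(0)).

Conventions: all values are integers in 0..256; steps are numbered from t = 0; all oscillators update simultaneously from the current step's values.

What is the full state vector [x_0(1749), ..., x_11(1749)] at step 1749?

Simulating step by step:
t=0: [166, 143, 25, 88, 145, 240, 203, 61, 145, 72, 82, 239]
t=1: [113, 118, 113, 94, 117, 99, 106, 137, 117, 144, 90, 99]
t=2: [97, 101, 97, 85, 100, 88, 93, 106, 100, 105, 82, 88]
t=3: [56, 59, 56, 48, 58, 50, 53, 62, 58, 61, 46, 50]
t=4: [200, 201, 200, 194, 201, 196, 197, 203, 201, 203, 193, 196]
t=5: [90, 90, 90, 91, 90, 91, 90, 89, 90, 89, 91, 91]
t=6: [41, 41, 41, 42, 41, 42, 41, 40, 41, 40, 42, 42]
t=7: [160, 160, 160, 161, 160, 161, 160, 160, 160, 160, 161, 161]
t=8: [121, 121, 121, 121, 121, 121, 121, 121, 121, 121, 121, 121]
t=9: [128, 128, 128, 128, 128, 128, 128, 128, 128, 128, 128, 128]
t=10: [148, 148, 148, 148, 148, 148, 148, 148, 148, 148, 148, 148]
t=11: [131, 131, 131, 131, 131, 131, 131, 131, 131, 131, 131, 131]
t=12: [145, 145, 145, 145, 145, 145, 145, 145, 145, 145, 145, 145]
t=13: [134, 134, 134, 134, 134, 134, 134, 134, 134, 134, 134, 134]
t=14: [143, 143, 143, 143, 143, 143, 143, 143, 143, 143, 143, 143]
t=15: [135, 135, 135, 135, 135, 135, 135, 135, 135, 135, 135, 135]
t=16: [142, 142, 142, 142, 142, 142, 142, 142, 142, 142, 142, 142]
t=17: [136, 136, 136, 136, 136, 136, 136, 136, 136, 136, 136, 136]
t=18: [141, 141, 141, 141, 141, 141, 141, 141, 141, 141, 141, 141]
t=19: [137, 137, 137, 137, 137, 137, 137, 137, 137, 137, 137, 137]
t=20: [140, 140, 140, 140, 140, 140, 140, 140, 140, 140, 140, 140]
t=21: [138, 138, 138, 138, 138, 138, 138, 138, 138, 138, 138, 138]
t=22: [139, 139, 139, 139, 139, 139, 139, 139, 139, 139, 139, 139]
t=23: [139, 139, 139, 139, 139, 139, 139, 139, 139, 139, 139, 139]

Answer: [139, 139, 139, 139, 139, 139, 139, 139, 139, 139, 139, 139]
Key observation: The state at step 22, [139, 139, 139, 139, 139, 139, 139, 139, 139, 139, 139, 139], reappears at step 23: the system is in a cycle of period 1 from step 22 on.  Therefore the state at step 1749 equals the state at step 22 + ((1749 - 22) mod 1) = 22, which is [139, 139, 139, 139, 139, 139, 139, 139, 139, 139, 139, 139].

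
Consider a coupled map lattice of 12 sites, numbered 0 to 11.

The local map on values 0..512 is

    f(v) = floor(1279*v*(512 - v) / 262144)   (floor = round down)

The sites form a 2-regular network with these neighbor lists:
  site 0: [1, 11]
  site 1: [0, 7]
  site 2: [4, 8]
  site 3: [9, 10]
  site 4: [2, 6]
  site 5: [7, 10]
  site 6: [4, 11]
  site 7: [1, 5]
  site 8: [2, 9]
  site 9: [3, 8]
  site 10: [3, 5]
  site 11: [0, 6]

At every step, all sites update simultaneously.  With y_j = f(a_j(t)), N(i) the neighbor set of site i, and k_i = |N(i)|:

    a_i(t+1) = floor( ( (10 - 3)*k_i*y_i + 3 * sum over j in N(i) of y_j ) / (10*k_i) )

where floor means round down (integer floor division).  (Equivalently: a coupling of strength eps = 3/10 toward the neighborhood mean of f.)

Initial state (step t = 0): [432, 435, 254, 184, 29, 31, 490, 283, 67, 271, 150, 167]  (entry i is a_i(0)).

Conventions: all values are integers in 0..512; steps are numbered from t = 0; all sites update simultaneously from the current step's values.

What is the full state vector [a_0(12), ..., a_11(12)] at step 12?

Simulating step by step:
t=0: [432, 435, 254, 184, 29, 31, 490, 283, 67, 271, 150, 167]
t=1: [184, 186, 255, 293, 103, 137, 88, 256, 197, 288, 239, 229]
t=2: [297, 298, 299, 313, 218, 270, 205, 305, 306, 312, 307, 292]
t=3: [311, 310, 309, 303, 310, 314, 308, 309, 307, 304, 308, 311]
t=4: [304, 305, 306, 307, 305, 303, 305, 305, 307, 307, 305, 304]
t=5: [308, 308, 307, 307, 307, 308, 308, 308, 307, 307, 307, 308]
t=6: [306, 306, 307, 307, 306, 306, 306, 306, 307, 307, 306, 306]
t=7: [307, 307, 307, 307, 307, 307, 307, 307, 307, 307, 307, 307]
t=8: [307, 307, 307, 307, 307, 307, 307, 307, 307, 307, 307, 307]
t=9: [307, 307, 307, 307, 307, 307, 307, 307, 307, 307, 307, 307]
t=10: [307, 307, 307, 307, 307, 307, 307, 307, 307, 307, 307, 307]
t=11: [307, 307, 307, 307, 307, 307, 307, 307, 307, 307, 307, 307]
t=12: [307, 307, 307, 307, 307, 307, 307, 307, 307, 307, 307, 307]

Answer: [307, 307, 307, 307, 307, 307, 307, 307, 307, 307, 307, 307]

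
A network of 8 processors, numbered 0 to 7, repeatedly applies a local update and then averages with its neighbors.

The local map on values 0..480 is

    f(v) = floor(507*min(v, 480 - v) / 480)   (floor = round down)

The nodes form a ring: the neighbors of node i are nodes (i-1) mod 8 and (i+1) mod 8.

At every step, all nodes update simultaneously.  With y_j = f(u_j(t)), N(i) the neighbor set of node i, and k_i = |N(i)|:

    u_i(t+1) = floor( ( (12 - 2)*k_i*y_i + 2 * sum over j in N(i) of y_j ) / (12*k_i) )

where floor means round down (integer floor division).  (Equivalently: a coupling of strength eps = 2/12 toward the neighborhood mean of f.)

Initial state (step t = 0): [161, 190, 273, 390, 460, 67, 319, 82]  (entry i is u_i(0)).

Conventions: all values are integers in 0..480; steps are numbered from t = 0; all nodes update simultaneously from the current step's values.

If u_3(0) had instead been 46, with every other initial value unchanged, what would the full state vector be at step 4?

Simulating step by step:
t=0: [161, 190, 273, 46, 460, 67, 319, 82]
t=1: [165, 199, 202, 59, 27, 74, 154, 100]
t=2: [171, 207, 200, 71, 35, 80, 150, 115]
t=3: [178, 214, 200, 82, 43, 86, 148, 129]
t=4: [186, 221, 201, 93, 52, 91, 148, 142]

Answer: [186, 221, 201, 93, 52, 91, 148, 142]
Key observation: This trace re-runs the system from the modified initial state.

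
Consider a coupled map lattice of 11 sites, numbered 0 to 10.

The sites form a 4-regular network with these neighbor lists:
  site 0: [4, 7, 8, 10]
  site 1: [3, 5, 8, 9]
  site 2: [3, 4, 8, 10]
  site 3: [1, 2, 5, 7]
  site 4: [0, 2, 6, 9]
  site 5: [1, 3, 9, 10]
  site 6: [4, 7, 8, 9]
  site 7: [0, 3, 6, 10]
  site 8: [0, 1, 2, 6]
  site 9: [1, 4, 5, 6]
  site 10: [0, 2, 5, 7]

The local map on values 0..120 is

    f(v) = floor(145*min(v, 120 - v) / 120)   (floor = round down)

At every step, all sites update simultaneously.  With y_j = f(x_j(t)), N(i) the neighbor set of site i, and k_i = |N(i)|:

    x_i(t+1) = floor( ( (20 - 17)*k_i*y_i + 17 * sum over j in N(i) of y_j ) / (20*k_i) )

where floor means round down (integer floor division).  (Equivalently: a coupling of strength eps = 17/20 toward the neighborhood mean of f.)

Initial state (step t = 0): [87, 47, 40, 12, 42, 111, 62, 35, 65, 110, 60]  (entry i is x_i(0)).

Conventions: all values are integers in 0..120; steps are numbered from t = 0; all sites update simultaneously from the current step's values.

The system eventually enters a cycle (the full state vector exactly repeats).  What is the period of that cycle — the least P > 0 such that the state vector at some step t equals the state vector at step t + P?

Simulating step by step:
t=0: [87, 47, 40, 12, 42, 111, 62, 35, 65, 110, 60]
t=1: [54, 30, 50, 35, 43, 34, 46, 47, 55, 41, 40]
t=2: [56, 47, 52, 47, 56, 43, 55, 53, 55, 46, 54]
t=3: [65, 56, 63, 57, 63, 56, 63, 63, 63, 59, 61]
t=4: [68, 68, 68, 67, 68, 68, 68, 68, 67, 68, 67]
t=5: [62, 62, 63, 62, 62, 62, 62, 62, 62, 62, 62]
t=6: [70, 70, 69, 69, 69, 70, 70, 70, 69, 70, 69]
t=7: [60, 60, 61, 60, 60, 60, 60, 60, 60, 60, 60]
t=8: [72, 72, 71, 71, 71, 72, 72, 72, 71, 72, 71]
t=9: [58, 58, 59, 58, 58, 58, 58, 58, 58, 58, 58]
t=10: [70, 70, 70, 70, 70, 70, 70, 70, 70, 70, 70]
t=11: [60, 60, 60, 60, 60, 60, 60, 60, 60, 60, 60]
t=12: [72, 72, 72, 72, 72, 72, 72, 72, 72, 72, 72]
t=13: [58, 58, 58, 58, 58, 58, 58, 58, 58, 58, 58]
t=14: [70, 70, 70, 70, 70, 70, 70, 70, 70, 70, 70]

Answer: 4
Key observation: The state at step 10, [70, 70, 70, 70, 70, 70, 70, 70, 70, 70, 70], reappears at step 14 — and no state repeats earlier — so the cycle the system enters has period 4.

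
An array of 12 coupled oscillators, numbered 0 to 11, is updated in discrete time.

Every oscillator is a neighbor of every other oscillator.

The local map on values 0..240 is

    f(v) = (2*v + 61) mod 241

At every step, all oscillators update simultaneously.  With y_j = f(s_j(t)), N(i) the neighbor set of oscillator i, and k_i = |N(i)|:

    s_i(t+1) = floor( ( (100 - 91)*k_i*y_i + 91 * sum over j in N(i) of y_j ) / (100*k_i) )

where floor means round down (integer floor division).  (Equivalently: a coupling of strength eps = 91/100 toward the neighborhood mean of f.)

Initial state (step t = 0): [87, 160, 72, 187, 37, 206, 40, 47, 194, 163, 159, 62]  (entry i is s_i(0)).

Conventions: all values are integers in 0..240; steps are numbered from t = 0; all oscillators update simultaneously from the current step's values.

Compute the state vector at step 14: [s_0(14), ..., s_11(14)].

Simulating step by step:
t=0: [87, 160, 72, 187, 37, 206, 40, 47, 194, 163, 159, 62]
t=1: [176, 175, 176, 176, 175, 176, 175, 176, 176, 175, 175, 176]
t=2: [171, 171, 171, 171, 171, 171, 171, 171, 171, 171, 171, 171]
t=3: [162, 162, 162, 162, 162, 162, 162, 162, 162, 162, 162, 162]
t=4: [144, 144, 144, 144, 144, 144, 144, 144, 144, 144, 144, 144]
t=5: [108, 108, 108, 108, 108, 108, 108, 108, 108, 108, 108, 108]
t=6: [36, 36, 36, 36, 36, 36, 36, 36, 36, 36, 36, 36]
t=7: [133, 133, 133, 133, 133, 133, 133, 133, 133, 133, 133, 133]
t=8: [86, 86, 86, 86, 86, 86, 86, 86, 86, 86, 86, 86]
t=9: [233, 233, 233, 233, 233, 233, 233, 233, 233, 233, 233, 233]
t=10: [45, 45, 45, 45, 45, 45, 45, 45, 45, 45, 45, 45]
t=11: [151, 151, 151, 151, 151, 151, 151, 151, 151, 151, 151, 151]
t=12: [122, 122, 122, 122, 122, 122, 122, 122, 122, 122, 122, 122]
t=13: [64, 64, 64, 64, 64, 64, 64, 64, 64, 64, 64, 64]
t=14: [189, 189, 189, 189, 189, 189, 189, 189, 189, 189, 189, 189]

Answer: [189, 189, 189, 189, 189, 189, 189, 189, 189, 189, 189, 189]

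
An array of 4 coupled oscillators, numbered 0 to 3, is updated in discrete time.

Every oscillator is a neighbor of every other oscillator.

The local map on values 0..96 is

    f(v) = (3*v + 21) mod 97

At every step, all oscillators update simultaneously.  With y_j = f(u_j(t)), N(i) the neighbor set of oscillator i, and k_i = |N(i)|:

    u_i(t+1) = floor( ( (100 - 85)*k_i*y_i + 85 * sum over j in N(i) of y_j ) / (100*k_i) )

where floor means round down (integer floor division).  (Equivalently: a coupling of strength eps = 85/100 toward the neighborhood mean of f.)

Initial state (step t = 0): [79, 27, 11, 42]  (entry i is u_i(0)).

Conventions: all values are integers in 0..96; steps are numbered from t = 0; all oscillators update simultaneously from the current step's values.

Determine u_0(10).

Answer: u_0(10) = 27

Derivation:
t=0: [79, 27, 11, 42]
t=1: [40, 48, 41, 42]
t=2: [53, 50, 52, 52]
t=3: [78, 79, 79, 79]
t=4: [63, 63, 63, 63]
t=5: [16, 16, 16, 16]
t=6: [69, 69, 69, 69]
t=7: [34, 34, 34, 34]
t=8: [26, 26, 26, 26]
t=9: [2, 2, 2, 2]
t=10: [27, 27, 27, 27]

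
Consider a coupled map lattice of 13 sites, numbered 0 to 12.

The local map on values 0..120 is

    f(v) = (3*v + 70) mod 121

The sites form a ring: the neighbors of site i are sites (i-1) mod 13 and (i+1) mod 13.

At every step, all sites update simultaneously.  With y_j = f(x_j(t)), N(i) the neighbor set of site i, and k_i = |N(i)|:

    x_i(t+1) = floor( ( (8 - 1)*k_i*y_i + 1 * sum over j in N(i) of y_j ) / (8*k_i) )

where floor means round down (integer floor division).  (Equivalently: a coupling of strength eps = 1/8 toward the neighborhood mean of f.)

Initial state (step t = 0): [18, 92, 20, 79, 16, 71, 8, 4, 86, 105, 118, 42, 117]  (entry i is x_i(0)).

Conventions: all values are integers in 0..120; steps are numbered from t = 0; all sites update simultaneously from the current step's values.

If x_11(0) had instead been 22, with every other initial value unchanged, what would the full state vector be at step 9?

Simulating step by step:
t=0: [18, 92, 20, 79, 16, 71, 8, 4, 86, 105, 118, 22, 117]
t=1: [12, 91, 18, 64, 109, 49, 89, 83, 81, 28, 55, 20, 51]
t=2: [105, 95, 10, 19, 37, 92, 93, 77, 69, 40, 102, 21, 96]
t=3: [33, 106, 94, 15, 59, 101, 103, 60, 38, 63, 16, 18, 103]
t=4: [44, 31, 105, 107, 12, 10, 15, 11, 56, 26, 104, 11, 17]
t=5: [73, 43, 23, 32, 100, 101, 113, 104, 110, 32, 24, 91, 11]
t=6: [52, 72, 23, 40, 9, 12, 42, 21, 36, 43, 27, 96, 99]
t=7: [94, 46, 22, 67, 95, 103, 73, 18, 55, 73, 38, 103, 17]
t=8: [101, 83, 20, 33, 101, 24, 42, 12, 102, 52, 59, 17, 7]
t=9: [19, 68, 15, 43, 13, 23, 73, 98, 24, 93, 10, 6, 80]

Answer: [19, 68, 15, 43, 13, 23, 73, 98, 24, 93, 10, 6, 80]
Key observation: This trace re-runs the system from the modified initial state.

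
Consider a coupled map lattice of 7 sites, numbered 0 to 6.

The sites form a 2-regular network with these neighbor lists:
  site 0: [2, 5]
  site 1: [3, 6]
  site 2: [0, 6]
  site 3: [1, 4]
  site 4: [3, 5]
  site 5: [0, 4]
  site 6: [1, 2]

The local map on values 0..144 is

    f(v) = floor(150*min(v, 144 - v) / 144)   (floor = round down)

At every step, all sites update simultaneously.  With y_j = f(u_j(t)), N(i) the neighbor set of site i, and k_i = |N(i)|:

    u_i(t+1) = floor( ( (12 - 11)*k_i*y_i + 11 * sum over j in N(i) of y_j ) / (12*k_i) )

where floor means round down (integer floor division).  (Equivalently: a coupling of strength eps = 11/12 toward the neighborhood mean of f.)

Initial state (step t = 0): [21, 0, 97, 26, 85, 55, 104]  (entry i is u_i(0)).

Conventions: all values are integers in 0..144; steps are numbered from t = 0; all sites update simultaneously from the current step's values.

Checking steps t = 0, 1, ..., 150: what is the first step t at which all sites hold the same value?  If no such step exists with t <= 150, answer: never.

Answer: 9
Key observation: Synchronization is absorbing here: once all sites are equal they stay equal, and step 9 is the first all-equal step.

Derivation:
t=0: [21, 0, 97, 26, 85, 55, 104]  (not all equal)
t=1: [49, 31, 32, 30, 43, 42, 25]  (not all equal)
t=2: [39, 28, 38, 37, 37, 47, 31]  (not all equal)
t=3: [43, 34, 36, 33, 42, 39, 33]  (not all equal)
t=4: [38, 34, 38, 38, 37, 43, 35]  (not all equal)
t=5: [41, 37, 37, 36, 41, 38, 36]  (not all equal)
t=6: [38, 37, 39, 39, 38, 41, 37]  (not all equal)
t=7: [40, 38, 38, 38, 40, 39, 38]  (not all equal)
t=8: [39, 39, 39, 39, 39, 40, 39]  (not all equal)
t=9: [40, 40, 40, 40, 40, 40, 40]  (all equal)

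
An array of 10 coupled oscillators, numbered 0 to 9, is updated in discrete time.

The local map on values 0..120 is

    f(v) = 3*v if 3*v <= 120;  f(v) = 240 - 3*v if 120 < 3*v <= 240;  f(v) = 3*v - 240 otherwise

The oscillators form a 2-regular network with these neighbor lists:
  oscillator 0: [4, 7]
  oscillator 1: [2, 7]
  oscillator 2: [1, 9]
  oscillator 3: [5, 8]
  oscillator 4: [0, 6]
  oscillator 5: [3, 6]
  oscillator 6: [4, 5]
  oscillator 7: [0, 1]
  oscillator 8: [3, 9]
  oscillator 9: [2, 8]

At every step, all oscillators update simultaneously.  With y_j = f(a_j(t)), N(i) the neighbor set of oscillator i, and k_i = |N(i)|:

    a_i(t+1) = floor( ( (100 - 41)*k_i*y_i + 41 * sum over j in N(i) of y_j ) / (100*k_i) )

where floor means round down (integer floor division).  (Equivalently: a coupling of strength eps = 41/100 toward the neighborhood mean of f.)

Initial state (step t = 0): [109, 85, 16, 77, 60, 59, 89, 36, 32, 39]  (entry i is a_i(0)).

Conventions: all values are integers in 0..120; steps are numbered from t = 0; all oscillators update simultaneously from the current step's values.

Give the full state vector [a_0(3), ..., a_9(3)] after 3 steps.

Answer: [72, 35, 26, 55, 54, 72, 69, 79, 90, 80]

Derivation:
t=0: [109, 85, 16, 77, 60, 59, 89, 36, 32, 39]
t=1: [85, 40, 55, 37, 58, 44, 41, 84, 82, 98]
t=2: [24, 88, 79, 88, 66, 110, 104, 34, 37, 48]
t=3: [72, 35, 26, 55, 54, 72, 69, 79, 90, 80]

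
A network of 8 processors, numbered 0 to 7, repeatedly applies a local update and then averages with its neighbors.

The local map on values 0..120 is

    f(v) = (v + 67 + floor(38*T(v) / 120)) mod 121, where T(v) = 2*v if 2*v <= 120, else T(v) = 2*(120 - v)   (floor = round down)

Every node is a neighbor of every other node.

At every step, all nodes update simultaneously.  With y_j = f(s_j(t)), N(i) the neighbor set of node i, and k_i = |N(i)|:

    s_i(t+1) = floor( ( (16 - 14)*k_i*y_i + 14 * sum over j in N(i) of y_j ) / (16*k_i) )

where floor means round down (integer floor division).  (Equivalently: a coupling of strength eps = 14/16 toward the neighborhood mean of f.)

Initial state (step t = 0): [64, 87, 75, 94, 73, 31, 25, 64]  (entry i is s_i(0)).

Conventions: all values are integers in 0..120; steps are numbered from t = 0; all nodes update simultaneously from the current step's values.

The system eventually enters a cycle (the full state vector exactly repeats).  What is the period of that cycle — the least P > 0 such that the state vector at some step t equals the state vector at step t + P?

Simulating step by step:
t=0: [64, 87, 75, 94, 73, 31, 25, 64]
t=1: [65, 65, 65, 65, 65, 65, 65, 65]
t=2: [45, 45, 45, 45, 45, 45, 45, 45]
t=3: [19, 19, 19, 19, 19, 19, 19, 19]
t=4: [98, 98, 98, 98, 98, 98, 98, 98]
t=5: [57, 57, 57, 57, 57, 57, 57, 57]
t=6: [39, 39, 39, 39, 39, 39, 39, 39]
t=7: [9, 9, 9, 9, 9, 9, 9, 9]
t=8: [81, 81, 81, 81, 81, 81, 81, 81]
t=9: [51, 51, 51, 51, 51, 51, 51, 51]
t=10: [29, 29, 29, 29, 29, 29, 29, 29]
t=11: [114, 114, 114, 114, 114, 114, 114, 114]
t=12: [63, 63, 63, 63, 63, 63, 63, 63]
t=13: [45, 45, 45, 45, 45, 45, 45, 45]

Answer: 11
Key observation: The state at step 2, [45, 45, 45, 45, 45, 45, 45, 45], reappears at step 13 — and no state repeats earlier — so the cycle the system enters has period 11.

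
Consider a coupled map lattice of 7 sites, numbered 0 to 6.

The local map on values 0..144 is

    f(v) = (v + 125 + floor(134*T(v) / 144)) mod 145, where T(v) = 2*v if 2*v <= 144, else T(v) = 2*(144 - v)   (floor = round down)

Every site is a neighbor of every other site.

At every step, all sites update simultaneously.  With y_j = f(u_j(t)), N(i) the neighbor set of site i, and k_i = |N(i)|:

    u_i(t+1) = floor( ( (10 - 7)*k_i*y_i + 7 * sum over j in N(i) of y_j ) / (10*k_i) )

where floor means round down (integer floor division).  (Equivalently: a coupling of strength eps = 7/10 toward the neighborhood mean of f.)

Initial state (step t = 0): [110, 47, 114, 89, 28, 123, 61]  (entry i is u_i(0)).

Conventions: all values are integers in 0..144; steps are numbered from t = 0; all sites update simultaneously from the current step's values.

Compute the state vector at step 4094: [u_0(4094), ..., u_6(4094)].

Simulating step by step:
t=0: [110, 47, 114, 89, 28, 123, 61]
t=1: [43, 63, 43, 47, 53, 68, 44]
t=2: [88, 72, 88, 90, 94, 75, 89]
t=3: [28, 31, 28, 28, 28, 31, 28]
t=4: [61, 63, 61, 61, 61, 63, 61]
t=5: [10, 11, 10, 10, 10, 11, 10]
t=6: [8, 9, 8, 8, 8, 9, 8]
t=7: [2, 3, 2, 2, 2, 3, 2]
t=8: [130, 131, 130, 130, 130, 131, 130]
t=9: [135, 135, 135, 135, 135, 135, 135]
t=10: [131, 131, 131, 131, 131, 131, 131]
t=11: [135, 135, 135, 135, 135, 135, 135]

Answer: [131, 131, 131, 131, 131, 131, 131]
Key observation: The state at step 9, [135, 135, 135, 135, 135, 135, 135], reappears at step 11: the system is in a cycle of period 2 from step 9 on.  Therefore the state at step 4094 equals the state at step 9 + ((4094 - 9) mod 2) = 10, which is [131, 131, 131, 131, 131, 131, 131].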